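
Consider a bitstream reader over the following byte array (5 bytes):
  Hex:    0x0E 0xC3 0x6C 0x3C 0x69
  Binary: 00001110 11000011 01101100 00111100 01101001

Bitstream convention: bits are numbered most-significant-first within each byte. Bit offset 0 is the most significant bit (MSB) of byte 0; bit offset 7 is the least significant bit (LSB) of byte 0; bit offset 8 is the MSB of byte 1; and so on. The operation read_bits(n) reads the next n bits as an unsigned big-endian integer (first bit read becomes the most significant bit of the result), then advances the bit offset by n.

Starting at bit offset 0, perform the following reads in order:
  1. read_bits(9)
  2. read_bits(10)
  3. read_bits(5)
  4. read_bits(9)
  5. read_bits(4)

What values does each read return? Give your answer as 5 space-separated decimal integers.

Answer: 29 539 12 120 13

Derivation:
Read 1: bits[0:9] width=9 -> value=29 (bin 000011101); offset now 9 = byte 1 bit 1; 31 bits remain
Read 2: bits[9:19] width=10 -> value=539 (bin 1000011011); offset now 19 = byte 2 bit 3; 21 bits remain
Read 3: bits[19:24] width=5 -> value=12 (bin 01100); offset now 24 = byte 3 bit 0; 16 bits remain
Read 4: bits[24:33] width=9 -> value=120 (bin 001111000); offset now 33 = byte 4 bit 1; 7 bits remain
Read 5: bits[33:37] width=4 -> value=13 (bin 1101); offset now 37 = byte 4 bit 5; 3 bits remain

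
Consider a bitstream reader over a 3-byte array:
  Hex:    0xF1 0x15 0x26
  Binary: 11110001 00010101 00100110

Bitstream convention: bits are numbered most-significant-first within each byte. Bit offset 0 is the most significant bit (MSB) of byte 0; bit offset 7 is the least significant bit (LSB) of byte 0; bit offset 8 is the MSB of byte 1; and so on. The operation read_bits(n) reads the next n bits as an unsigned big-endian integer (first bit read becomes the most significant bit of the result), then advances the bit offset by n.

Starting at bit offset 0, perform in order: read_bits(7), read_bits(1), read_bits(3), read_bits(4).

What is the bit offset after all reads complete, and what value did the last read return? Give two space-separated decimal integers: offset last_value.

Read 1: bits[0:7] width=7 -> value=120 (bin 1111000); offset now 7 = byte 0 bit 7; 17 bits remain
Read 2: bits[7:8] width=1 -> value=1 (bin 1); offset now 8 = byte 1 bit 0; 16 bits remain
Read 3: bits[8:11] width=3 -> value=0 (bin 000); offset now 11 = byte 1 bit 3; 13 bits remain
Read 4: bits[11:15] width=4 -> value=10 (bin 1010); offset now 15 = byte 1 bit 7; 9 bits remain

Answer: 15 10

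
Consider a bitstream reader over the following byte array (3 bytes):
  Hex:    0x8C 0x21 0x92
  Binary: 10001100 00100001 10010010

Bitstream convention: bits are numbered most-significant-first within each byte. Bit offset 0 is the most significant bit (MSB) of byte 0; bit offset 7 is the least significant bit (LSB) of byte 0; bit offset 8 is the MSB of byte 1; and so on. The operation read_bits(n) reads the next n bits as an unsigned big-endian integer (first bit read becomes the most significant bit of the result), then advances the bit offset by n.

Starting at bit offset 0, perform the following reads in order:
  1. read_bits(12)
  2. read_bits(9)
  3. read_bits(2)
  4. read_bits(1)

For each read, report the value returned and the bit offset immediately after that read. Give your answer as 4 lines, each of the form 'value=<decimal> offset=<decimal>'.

Answer: value=2242 offset=12
value=50 offset=21
value=1 offset=23
value=0 offset=24

Derivation:
Read 1: bits[0:12] width=12 -> value=2242 (bin 100011000010); offset now 12 = byte 1 bit 4; 12 bits remain
Read 2: bits[12:21] width=9 -> value=50 (bin 000110010); offset now 21 = byte 2 bit 5; 3 bits remain
Read 3: bits[21:23] width=2 -> value=1 (bin 01); offset now 23 = byte 2 bit 7; 1 bits remain
Read 4: bits[23:24] width=1 -> value=0 (bin 0); offset now 24 = byte 3 bit 0; 0 bits remain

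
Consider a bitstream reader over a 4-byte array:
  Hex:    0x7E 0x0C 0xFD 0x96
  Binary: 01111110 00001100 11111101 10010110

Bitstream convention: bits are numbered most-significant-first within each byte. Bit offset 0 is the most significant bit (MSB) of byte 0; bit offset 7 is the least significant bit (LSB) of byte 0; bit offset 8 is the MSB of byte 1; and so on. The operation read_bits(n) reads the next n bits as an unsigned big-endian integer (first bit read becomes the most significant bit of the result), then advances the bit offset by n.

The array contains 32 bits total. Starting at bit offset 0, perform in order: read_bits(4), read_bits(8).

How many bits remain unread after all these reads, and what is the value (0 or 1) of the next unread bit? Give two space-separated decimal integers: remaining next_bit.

Read 1: bits[0:4] width=4 -> value=7 (bin 0111); offset now 4 = byte 0 bit 4; 28 bits remain
Read 2: bits[4:12] width=8 -> value=224 (bin 11100000); offset now 12 = byte 1 bit 4; 20 bits remain

Answer: 20 1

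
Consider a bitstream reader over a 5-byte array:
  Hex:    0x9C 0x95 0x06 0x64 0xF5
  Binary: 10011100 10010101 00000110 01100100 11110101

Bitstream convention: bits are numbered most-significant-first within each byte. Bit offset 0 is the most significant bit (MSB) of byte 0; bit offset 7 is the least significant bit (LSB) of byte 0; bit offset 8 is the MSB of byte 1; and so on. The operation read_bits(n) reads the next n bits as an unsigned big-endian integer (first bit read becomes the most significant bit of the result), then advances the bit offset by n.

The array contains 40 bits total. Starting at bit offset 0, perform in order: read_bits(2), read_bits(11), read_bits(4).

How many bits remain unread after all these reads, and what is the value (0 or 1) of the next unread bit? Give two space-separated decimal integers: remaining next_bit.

Answer: 23 0

Derivation:
Read 1: bits[0:2] width=2 -> value=2 (bin 10); offset now 2 = byte 0 bit 2; 38 bits remain
Read 2: bits[2:13] width=11 -> value=914 (bin 01110010010); offset now 13 = byte 1 bit 5; 27 bits remain
Read 3: bits[13:17] width=4 -> value=10 (bin 1010); offset now 17 = byte 2 bit 1; 23 bits remain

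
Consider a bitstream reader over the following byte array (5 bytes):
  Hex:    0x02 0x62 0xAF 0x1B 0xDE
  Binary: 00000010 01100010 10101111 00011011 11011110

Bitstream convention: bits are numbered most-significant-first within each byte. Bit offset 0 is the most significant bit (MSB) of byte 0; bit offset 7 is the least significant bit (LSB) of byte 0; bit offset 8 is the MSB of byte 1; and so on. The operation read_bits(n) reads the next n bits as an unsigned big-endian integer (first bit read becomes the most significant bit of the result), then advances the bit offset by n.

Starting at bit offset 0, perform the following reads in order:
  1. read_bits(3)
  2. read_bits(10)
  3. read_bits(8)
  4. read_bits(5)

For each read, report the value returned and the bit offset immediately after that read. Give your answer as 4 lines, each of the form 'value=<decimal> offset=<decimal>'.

Answer: value=0 offset=3
value=76 offset=13
value=85 offset=21
value=28 offset=26

Derivation:
Read 1: bits[0:3] width=3 -> value=0 (bin 000); offset now 3 = byte 0 bit 3; 37 bits remain
Read 2: bits[3:13] width=10 -> value=76 (bin 0001001100); offset now 13 = byte 1 bit 5; 27 bits remain
Read 3: bits[13:21] width=8 -> value=85 (bin 01010101); offset now 21 = byte 2 bit 5; 19 bits remain
Read 4: bits[21:26] width=5 -> value=28 (bin 11100); offset now 26 = byte 3 bit 2; 14 bits remain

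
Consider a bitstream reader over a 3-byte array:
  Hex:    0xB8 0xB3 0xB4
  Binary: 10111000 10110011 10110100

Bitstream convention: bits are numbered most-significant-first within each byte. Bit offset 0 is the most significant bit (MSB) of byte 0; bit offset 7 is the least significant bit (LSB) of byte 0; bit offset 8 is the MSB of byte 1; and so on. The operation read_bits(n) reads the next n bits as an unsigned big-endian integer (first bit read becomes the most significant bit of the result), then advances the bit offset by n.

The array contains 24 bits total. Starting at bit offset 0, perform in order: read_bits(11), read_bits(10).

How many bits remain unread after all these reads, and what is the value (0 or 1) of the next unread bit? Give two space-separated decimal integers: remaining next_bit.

Answer: 3 1

Derivation:
Read 1: bits[0:11] width=11 -> value=1477 (bin 10111000101); offset now 11 = byte 1 bit 3; 13 bits remain
Read 2: bits[11:21] width=10 -> value=630 (bin 1001110110); offset now 21 = byte 2 bit 5; 3 bits remain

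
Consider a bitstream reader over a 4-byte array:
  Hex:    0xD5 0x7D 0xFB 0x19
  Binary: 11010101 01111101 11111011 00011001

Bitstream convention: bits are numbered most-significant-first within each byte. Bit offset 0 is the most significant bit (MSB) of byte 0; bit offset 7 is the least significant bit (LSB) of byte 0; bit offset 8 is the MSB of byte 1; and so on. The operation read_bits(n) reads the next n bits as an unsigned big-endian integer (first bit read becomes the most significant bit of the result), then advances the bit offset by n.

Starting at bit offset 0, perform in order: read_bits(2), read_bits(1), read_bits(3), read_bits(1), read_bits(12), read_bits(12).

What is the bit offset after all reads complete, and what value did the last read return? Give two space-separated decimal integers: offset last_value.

Read 1: bits[0:2] width=2 -> value=3 (bin 11); offset now 2 = byte 0 bit 2; 30 bits remain
Read 2: bits[2:3] width=1 -> value=0 (bin 0); offset now 3 = byte 0 bit 3; 29 bits remain
Read 3: bits[3:6] width=3 -> value=5 (bin 101); offset now 6 = byte 0 bit 6; 26 bits remain
Read 4: bits[6:7] width=1 -> value=0 (bin 0); offset now 7 = byte 0 bit 7; 25 bits remain
Read 5: bits[7:19] width=12 -> value=3055 (bin 101111101111); offset now 19 = byte 2 bit 3; 13 bits remain
Read 6: bits[19:31] width=12 -> value=3468 (bin 110110001100); offset now 31 = byte 3 bit 7; 1 bits remain

Answer: 31 3468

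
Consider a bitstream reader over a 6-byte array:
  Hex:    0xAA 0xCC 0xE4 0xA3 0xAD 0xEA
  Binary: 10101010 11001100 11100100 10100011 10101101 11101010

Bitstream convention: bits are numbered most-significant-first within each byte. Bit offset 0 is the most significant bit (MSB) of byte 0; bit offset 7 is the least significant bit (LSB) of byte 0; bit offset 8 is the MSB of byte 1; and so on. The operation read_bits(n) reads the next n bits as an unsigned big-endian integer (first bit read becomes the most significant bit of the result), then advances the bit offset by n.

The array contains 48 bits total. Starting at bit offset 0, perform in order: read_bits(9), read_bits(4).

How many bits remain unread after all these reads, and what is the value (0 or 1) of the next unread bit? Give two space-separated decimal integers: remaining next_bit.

Read 1: bits[0:9] width=9 -> value=341 (bin 101010101); offset now 9 = byte 1 bit 1; 39 bits remain
Read 2: bits[9:13] width=4 -> value=9 (bin 1001); offset now 13 = byte 1 bit 5; 35 bits remain

Answer: 35 1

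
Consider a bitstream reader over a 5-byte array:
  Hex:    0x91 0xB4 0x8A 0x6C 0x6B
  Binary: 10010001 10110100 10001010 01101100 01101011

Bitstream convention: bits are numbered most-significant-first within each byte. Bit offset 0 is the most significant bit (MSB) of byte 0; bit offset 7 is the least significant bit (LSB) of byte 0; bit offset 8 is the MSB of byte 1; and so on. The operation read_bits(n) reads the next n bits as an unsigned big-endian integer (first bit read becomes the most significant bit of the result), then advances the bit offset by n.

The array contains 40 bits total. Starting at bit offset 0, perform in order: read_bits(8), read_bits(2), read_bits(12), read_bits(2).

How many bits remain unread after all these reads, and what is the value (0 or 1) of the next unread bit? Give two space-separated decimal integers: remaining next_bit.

Answer: 16 0

Derivation:
Read 1: bits[0:8] width=8 -> value=145 (bin 10010001); offset now 8 = byte 1 bit 0; 32 bits remain
Read 2: bits[8:10] width=2 -> value=2 (bin 10); offset now 10 = byte 1 bit 2; 30 bits remain
Read 3: bits[10:22] width=12 -> value=3362 (bin 110100100010); offset now 22 = byte 2 bit 6; 18 bits remain
Read 4: bits[22:24] width=2 -> value=2 (bin 10); offset now 24 = byte 3 bit 0; 16 bits remain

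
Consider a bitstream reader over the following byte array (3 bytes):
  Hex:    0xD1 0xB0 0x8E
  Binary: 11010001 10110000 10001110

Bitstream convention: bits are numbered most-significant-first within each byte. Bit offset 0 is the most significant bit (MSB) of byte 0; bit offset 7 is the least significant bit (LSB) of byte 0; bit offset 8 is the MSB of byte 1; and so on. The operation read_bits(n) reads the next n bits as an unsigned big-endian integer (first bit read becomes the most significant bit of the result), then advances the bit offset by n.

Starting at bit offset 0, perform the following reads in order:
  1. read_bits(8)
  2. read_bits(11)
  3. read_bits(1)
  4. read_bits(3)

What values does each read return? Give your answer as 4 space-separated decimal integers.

Read 1: bits[0:8] width=8 -> value=209 (bin 11010001); offset now 8 = byte 1 bit 0; 16 bits remain
Read 2: bits[8:19] width=11 -> value=1412 (bin 10110000100); offset now 19 = byte 2 bit 3; 5 bits remain
Read 3: bits[19:20] width=1 -> value=0 (bin 0); offset now 20 = byte 2 bit 4; 4 bits remain
Read 4: bits[20:23] width=3 -> value=7 (bin 111); offset now 23 = byte 2 bit 7; 1 bits remain

Answer: 209 1412 0 7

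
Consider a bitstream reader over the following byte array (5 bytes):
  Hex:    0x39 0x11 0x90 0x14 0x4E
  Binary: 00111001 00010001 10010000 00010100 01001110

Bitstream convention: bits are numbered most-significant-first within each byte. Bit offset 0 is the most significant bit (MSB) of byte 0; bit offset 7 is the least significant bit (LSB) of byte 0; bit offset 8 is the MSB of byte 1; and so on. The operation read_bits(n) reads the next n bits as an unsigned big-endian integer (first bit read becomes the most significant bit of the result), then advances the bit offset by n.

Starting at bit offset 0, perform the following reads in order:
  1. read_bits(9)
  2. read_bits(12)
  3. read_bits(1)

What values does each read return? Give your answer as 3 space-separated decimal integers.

Answer: 114 562 0

Derivation:
Read 1: bits[0:9] width=9 -> value=114 (bin 001110010); offset now 9 = byte 1 bit 1; 31 bits remain
Read 2: bits[9:21] width=12 -> value=562 (bin 001000110010); offset now 21 = byte 2 bit 5; 19 bits remain
Read 3: bits[21:22] width=1 -> value=0 (bin 0); offset now 22 = byte 2 bit 6; 18 bits remain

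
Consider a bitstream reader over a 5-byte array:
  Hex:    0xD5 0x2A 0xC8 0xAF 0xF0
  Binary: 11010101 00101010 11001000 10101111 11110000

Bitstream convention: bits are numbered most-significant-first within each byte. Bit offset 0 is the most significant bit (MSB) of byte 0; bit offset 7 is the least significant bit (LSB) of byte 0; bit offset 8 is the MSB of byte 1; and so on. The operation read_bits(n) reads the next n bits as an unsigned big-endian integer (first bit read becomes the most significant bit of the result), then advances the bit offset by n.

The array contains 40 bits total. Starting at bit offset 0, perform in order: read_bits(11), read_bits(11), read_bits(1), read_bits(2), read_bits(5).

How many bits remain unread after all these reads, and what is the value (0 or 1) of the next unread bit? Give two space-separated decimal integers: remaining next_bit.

Answer: 10 1

Derivation:
Read 1: bits[0:11] width=11 -> value=1705 (bin 11010101001); offset now 11 = byte 1 bit 3; 29 bits remain
Read 2: bits[11:22] width=11 -> value=690 (bin 01010110010); offset now 22 = byte 2 bit 6; 18 bits remain
Read 3: bits[22:23] width=1 -> value=0 (bin 0); offset now 23 = byte 2 bit 7; 17 bits remain
Read 4: bits[23:25] width=2 -> value=1 (bin 01); offset now 25 = byte 3 bit 1; 15 bits remain
Read 5: bits[25:30] width=5 -> value=11 (bin 01011); offset now 30 = byte 3 bit 6; 10 bits remain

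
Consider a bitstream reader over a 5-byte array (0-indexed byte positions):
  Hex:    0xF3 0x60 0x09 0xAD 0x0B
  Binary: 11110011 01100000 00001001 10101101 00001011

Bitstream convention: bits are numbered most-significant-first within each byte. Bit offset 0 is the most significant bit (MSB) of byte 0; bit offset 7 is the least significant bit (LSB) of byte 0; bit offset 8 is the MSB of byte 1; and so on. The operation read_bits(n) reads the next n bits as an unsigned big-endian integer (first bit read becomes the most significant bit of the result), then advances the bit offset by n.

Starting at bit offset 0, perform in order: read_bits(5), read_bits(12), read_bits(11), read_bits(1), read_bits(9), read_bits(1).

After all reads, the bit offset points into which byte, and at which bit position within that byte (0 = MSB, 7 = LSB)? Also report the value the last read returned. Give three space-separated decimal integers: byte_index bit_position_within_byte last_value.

Answer: 4 7 1

Derivation:
Read 1: bits[0:5] width=5 -> value=30 (bin 11110); offset now 5 = byte 0 bit 5; 35 bits remain
Read 2: bits[5:17] width=12 -> value=1728 (bin 011011000000); offset now 17 = byte 2 bit 1; 23 bits remain
Read 3: bits[17:28] width=11 -> value=154 (bin 00010011010); offset now 28 = byte 3 bit 4; 12 bits remain
Read 4: bits[28:29] width=1 -> value=1 (bin 1); offset now 29 = byte 3 bit 5; 11 bits remain
Read 5: bits[29:38] width=9 -> value=322 (bin 101000010); offset now 38 = byte 4 bit 6; 2 bits remain
Read 6: bits[38:39] width=1 -> value=1 (bin 1); offset now 39 = byte 4 bit 7; 1 bits remain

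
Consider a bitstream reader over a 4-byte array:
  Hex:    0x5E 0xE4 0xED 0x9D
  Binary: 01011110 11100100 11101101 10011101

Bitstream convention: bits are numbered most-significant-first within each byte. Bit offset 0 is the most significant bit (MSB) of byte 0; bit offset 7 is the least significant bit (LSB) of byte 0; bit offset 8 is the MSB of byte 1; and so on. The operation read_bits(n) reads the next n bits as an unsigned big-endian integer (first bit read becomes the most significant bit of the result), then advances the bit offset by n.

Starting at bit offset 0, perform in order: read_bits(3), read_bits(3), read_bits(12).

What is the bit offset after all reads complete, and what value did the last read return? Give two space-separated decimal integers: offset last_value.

Read 1: bits[0:3] width=3 -> value=2 (bin 010); offset now 3 = byte 0 bit 3; 29 bits remain
Read 2: bits[3:6] width=3 -> value=7 (bin 111); offset now 6 = byte 0 bit 6; 26 bits remain
Read 3: bits[6:18] width=12 -> value=2963 (bin 101110010011); offset now 18 = byte 2 bit 2; 14 bits remain

Answer: 18 2963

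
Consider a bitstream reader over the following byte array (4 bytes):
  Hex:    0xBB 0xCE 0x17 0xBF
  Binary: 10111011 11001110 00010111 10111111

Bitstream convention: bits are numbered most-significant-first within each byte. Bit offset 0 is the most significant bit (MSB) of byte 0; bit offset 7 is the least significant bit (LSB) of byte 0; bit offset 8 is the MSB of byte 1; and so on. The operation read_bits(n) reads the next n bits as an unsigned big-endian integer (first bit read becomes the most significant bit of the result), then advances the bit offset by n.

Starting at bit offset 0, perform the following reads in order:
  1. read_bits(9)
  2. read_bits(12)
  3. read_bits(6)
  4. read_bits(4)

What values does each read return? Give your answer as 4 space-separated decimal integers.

Answer: 375 2498 61 15

Derivation:
Read 1: bits[0:9] width=9 -> value=375 (bin 101110111); offset now 9 = byte 1 bit 1; 23 bits remain
Read 2: bits[9:21] width=12 -> value=2498 (bin 100111000010); offset now 21 = byte 2 bit 5; 11 bits remain
Read 3: bits[21:27] width=6 -> value=61 (bin 111101); offset now 27 = byte 3 bit 3; 5 bits remain
Read 4: bits[27:31] width=4 -> value=15 (bin 1111); offset now 31 = byte 3 bit 7; 1 bits remain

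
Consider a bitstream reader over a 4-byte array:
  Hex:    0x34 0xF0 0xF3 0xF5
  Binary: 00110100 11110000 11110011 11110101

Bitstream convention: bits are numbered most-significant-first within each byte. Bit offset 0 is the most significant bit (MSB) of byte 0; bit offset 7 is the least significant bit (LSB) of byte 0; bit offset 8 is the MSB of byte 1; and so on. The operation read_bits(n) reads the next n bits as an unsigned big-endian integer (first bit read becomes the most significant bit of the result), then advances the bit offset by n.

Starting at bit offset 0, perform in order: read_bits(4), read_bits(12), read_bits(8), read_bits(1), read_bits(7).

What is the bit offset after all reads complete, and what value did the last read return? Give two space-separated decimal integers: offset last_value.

Read 1: bits[0:4] width=4 -> value=3 (bin 0011); offset now 4 = byte 0 bit 4; 28 bits remain
Read 2: bits[4:16] width=12 -> value=1264 (bin 010011110000); offset now 16 = byte 2 bit 0; 16 bits remain
Read 3: bits[16:24] width=8 -> value=243 (bin 11110011); offset now 24 = byte 3 bit 0; 8 bits remain
Read 4: bits[24:25] width=1 -> value=1 (bin 1); offset now 25 = byte 3 bit 1; 7 bits remain
Read 5: bits[25:32] width=7 -> value=117 (bin 1110101); offset now 32 = byte 4 bit 0; 0 bits remain

Answer: 32 117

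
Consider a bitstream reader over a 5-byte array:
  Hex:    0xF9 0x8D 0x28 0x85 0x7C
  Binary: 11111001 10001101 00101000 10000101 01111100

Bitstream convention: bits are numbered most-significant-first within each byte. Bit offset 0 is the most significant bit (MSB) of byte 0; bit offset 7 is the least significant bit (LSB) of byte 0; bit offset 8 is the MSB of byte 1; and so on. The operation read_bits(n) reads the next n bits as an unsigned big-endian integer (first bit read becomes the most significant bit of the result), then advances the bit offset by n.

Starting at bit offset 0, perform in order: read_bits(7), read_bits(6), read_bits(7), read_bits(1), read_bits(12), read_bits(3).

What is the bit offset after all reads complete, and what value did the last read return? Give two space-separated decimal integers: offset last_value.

Read 1: bits[0:7] width=7 -> value=124 (bin 1111100); offset now 7 = byte 0 bit 7; 33 bits remain
Read 2: bits[7:13] width=6 -> value=49 (bin 110001); offset now 13 = byte 1 bit 5; 27 bits remain
Read 3: bits[13:20] width=7 -> value=82 (bin 1010010); offset now 20 = byte 2 bit 4; 20 bits remain
Read 4: bits[20:21] width=1 -> value=1 (bin 1); offset now 21 = byte 2 bit 5; 19 bits remain
Read 5: bits[21:33] width=12 -> value=266 (bin 000100001010); offset now 33 = byte 4 bit 1; 7 bits remain
Read 6: bits[33:36] width=3 -> value=7 (bin 111); offset now 36 = byte 4 bit 4; 4 bits remain

Answer: 36 7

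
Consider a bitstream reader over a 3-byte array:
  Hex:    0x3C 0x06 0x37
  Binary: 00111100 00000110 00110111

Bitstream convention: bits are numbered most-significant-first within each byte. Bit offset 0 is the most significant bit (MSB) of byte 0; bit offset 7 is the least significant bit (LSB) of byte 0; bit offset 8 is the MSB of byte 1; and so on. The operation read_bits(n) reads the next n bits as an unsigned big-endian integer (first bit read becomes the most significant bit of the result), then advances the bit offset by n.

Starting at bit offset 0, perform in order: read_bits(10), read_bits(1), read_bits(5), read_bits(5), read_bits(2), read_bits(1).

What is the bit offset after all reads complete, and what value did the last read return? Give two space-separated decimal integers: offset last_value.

Answer: 24 1

Derivation:
Read 1: bits[0:10] width=10 -> value=240 (bin 0011110000); offset now 10 = byte 1 bit 2; 14 bits remain
Read 2: bits[10:11] width=1 -> value=0 (bin 0); offset now 11 = byte 1 bit 3; 13 bits remain
Read 3: bits[11:16] width=5 -> value=6 (bin 00110); offset now 16 = byte 2 bit 0; 8 bits remain
Read 4: bits[16:21] width=5 -> value=6 (bin 00110); offset now 21 = byte 2 bit 5; 3 bits remain
Read 5: bits[21:23] width=2 -> value=3 (bin 11); offset now 23 = byte 2 bit 7; 1 bits remain
Read 6: bits[23:24] width=1 -> value=1 (bin 1); offset now 24 = byte 3 bit 0; 0 bits remain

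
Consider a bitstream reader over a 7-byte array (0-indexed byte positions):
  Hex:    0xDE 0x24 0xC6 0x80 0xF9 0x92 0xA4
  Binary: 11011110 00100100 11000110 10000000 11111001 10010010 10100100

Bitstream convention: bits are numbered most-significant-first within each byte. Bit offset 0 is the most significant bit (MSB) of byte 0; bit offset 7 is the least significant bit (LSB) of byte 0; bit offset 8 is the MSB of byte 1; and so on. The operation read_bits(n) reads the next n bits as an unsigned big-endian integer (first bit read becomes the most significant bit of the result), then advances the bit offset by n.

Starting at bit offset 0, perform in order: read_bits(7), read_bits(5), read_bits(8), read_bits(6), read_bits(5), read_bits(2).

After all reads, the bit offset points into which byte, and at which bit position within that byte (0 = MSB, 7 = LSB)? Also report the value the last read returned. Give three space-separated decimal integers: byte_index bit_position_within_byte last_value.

Read 1: bits[0:7] width=7 -> value=111 (bin 1101111); offset now 7 = byte 0 bit 7; 49 bits remain
Read 2: bits[7:12] width=5 -> value=2 (bin 00010); offset now 12 = byte 1 bit 4; 44 bits remain
Read 3: bits[12:20] width=8 -> value=76 (bin 01001100); offset now 20 = byte 2 bit 4; 36 bits remain
Read 4: bits[20:26] width=6 -> value=26 (bin 011010); offset now 26 = byte 3 bit 2; 30 bits remain
Read 5: bits[26:31] width=5 -> value=0 (bin 00000); offset now 31 = byte 3 bit 7; 25 bits remain
Read 6: bits[31:33] width=2 -> value=1 (bin 01); offset now 33 = byte 4 bit 1; 23 bits remain

Answer: 4 1 1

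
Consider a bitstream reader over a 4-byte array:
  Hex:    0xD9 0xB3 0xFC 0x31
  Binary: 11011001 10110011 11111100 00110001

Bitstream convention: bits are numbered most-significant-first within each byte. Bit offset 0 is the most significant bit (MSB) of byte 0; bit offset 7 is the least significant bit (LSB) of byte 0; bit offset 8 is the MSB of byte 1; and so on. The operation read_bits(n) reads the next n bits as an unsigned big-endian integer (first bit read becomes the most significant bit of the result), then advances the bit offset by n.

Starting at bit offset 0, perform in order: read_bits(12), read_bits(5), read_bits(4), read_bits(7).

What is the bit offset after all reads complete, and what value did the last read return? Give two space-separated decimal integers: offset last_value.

Read 1: bits[0:12] width=12 -> value=3483 (bin 110110011011); offset now 12 = byte 1 bit 4; 20 bits remain
Read 2: bits[12:17] width=5 -> value=7 (bin 00111); offset now 17 = byte 2 bit 1; 15 bits remain
Read 3: bits[17:21] width=4 -> value=15 (bin 1111); offset now 21 = byte 2 bit 5; 11 bits remain
Read 4: bits[21:28] width=7 -> value=67 (bin 1000011); offset now 28 = byte 3 bit 4; 4 bits remain

Answer: 28 67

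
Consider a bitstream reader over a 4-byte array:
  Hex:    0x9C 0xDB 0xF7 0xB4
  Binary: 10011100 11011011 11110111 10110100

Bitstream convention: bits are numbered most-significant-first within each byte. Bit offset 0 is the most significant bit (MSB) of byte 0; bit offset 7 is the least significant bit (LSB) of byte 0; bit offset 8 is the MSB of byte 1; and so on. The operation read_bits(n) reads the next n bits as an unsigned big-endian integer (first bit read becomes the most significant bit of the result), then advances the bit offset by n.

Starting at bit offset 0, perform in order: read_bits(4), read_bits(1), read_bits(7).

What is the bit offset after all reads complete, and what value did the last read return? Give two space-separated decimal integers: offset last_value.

Answer: 12 77

Derivation:
Read 1: bits[0:4] width=4 -> value=9 (bin 1001); offset now 4 = byte 0 bit 4; 28 bits remain
Read 2: bits[4:5] width=1 -> value=1 (bin 1); offset now 5 = byte 0 bit 5; 27 bits remain
Read 3: bits[5:12] width=7 -> value=77 (bin 1001101); offset now 12 = byte 1 bit 4; 20 bits remain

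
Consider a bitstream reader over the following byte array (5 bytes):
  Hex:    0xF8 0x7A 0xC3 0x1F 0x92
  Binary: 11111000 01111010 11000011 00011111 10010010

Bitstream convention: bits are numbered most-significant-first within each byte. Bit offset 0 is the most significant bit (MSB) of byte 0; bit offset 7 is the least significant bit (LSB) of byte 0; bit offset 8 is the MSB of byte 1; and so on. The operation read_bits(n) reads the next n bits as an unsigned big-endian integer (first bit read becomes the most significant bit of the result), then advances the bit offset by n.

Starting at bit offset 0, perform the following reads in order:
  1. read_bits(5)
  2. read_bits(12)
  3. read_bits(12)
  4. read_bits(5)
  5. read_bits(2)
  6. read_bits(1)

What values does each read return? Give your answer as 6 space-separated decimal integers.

Read 1: bits[0:5] width=5 -> value=31 (bin 11111); offset now 5 = byte 0 bit 5; 35 bits remain
Read 2: bits[5:17] width=12 -> value=245 (bin 000011110101); offset now 17 = byte 2 bit 1; 23 bits remain
Read 3: bits[17:29] width=12 -> value=2147 (bin 100001100011); offset now 29 = byte 3 bit 5; 11 bits remain
Read 4: bits[29:34] width=5 -> value=30 (bin 11110); offset now 34 = byte 4 bit 2; 6 bits remain
Read 5: bits[34:36] width=2 -> value=1 (bin 01); offset now 36 = byte 4 bit 4; 4 bits remain
Read 6: bits[36:37] width=1 -> value=0 (bin 0); offset now 37 = byte 4 bit 5; 3 bits remain

Answer: 31 245 2147 30 1 0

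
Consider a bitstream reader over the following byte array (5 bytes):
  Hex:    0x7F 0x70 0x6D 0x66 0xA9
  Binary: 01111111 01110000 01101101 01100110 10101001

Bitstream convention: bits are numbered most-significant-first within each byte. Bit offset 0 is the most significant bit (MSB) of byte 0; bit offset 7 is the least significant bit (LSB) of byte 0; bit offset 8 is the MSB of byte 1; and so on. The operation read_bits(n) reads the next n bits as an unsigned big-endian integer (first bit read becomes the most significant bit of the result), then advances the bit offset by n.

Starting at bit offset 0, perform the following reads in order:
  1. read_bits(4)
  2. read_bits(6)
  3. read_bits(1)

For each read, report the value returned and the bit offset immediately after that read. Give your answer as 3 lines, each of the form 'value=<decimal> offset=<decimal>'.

Answer: value=7 offset=4
value=61 offset=10
value=1 offset=11

Derivation:
Read 1: bits[0:4] width=4 -> value=7 (bin 0111); offset now 4 = byte 0 bit 4; 36 bits remain
Read 2: bits[4:10] width=6 -> value=61 (bin 111101); offset now 10 = byte 1 bit 2; 30 bits remain
Read 3: bits[10:11] width=1 -> value=1 (bin 1); offset now 11 = byte 1 bit 3; 29 bits remain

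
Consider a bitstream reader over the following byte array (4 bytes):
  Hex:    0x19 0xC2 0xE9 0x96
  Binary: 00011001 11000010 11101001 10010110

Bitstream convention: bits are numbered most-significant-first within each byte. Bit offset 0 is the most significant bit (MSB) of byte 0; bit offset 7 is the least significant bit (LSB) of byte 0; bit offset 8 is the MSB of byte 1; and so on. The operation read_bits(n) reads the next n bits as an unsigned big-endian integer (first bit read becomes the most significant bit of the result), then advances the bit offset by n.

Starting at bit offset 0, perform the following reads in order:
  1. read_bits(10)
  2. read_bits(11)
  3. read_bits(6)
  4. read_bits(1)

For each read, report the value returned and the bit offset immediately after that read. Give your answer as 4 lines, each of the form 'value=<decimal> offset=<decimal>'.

Read 1: bits[0:10] width=10 -> value=103 (bin 0001100111); offset now 10 = byte 1 bit 2; 22 bits remain
Read 2: bits[10:21] width=11 -> value=93 (bin 00001011101); offset now 21 = byte 2 bit 5; 11 bits remain
Read 3: bits[21:27] width=6 -> value=12 (bin 001100); offset now 27 = byte 3 bit 3; 5 bits remain
Read 4: bits[27:28] width=1 -> value=1 (bin 1); offset now 28 = byte 3 bit 4; 4 bits remain

Answer: value=103 offset=10
value=93 offset=21
value=12 offset=27
value=1 offset=28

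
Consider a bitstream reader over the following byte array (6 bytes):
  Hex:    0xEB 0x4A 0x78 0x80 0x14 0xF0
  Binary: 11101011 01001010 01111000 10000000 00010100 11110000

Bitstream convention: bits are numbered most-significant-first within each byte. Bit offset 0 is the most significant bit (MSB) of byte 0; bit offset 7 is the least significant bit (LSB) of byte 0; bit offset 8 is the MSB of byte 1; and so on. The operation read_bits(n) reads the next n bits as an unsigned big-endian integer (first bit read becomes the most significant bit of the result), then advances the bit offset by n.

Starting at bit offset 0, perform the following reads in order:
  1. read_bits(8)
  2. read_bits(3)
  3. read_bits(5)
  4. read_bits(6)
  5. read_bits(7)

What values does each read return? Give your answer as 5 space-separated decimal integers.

Answer: 235 2 10 30 16

Derivation:
Read 1: bits[0:8] width=8 -> value=235 (bin 11101011); offset now 8 = byte 1 bit 0; 40 bits remain
Read 2: bits[8:11] width=3 -> value=2 (bin 010); offset now 11 = byte 1 bit 3; 37 bits remain
Read 3: bits[11:16] width=5 -> value=10 (bin 01010); offset now 16 = byte 2 bit 0; 32 bits remain
Read 4: bits[16:22] width=6 -> value=30 (bin 011110); offset now 22 = byte 2 bit 6; 26 bits remain
Read 5: bits[22:29] width=7 -> value=16 (bin 0010000); offset now 29 = byte 3 bit 5; 19 bits remain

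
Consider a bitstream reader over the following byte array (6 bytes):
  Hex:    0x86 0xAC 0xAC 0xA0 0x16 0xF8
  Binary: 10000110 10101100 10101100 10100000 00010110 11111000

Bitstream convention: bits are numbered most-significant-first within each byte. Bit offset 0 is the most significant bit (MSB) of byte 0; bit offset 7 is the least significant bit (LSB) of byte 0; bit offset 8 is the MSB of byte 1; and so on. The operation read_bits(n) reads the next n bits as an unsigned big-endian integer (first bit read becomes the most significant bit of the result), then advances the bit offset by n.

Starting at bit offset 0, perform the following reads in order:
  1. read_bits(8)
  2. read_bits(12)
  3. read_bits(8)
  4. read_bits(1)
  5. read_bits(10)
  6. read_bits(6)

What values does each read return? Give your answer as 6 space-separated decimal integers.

Read 1: bits[0:8] width=8 -> value=134 (bin 10000110); offset now 8 = byte 1 bit 0; 40 bits remain
Read 2: bits[8:20] width=12 -> value=2762 (bin 101011001010); offset now 20 = byte 2 bit 4; 28 bits remain
Read 3: bits[20:28] width=8 -> value=202 (bin 11001010); offset now 28 = byte 3 bit 4; 20 bits remain
Read 4: bits[28:29] width=1 -> value=0 (bin 0); offset now 29 = byte 3 bit 5; 19 bits remain
Read 5: bits[29:39] width=10 -> value=11 (bin 0000001011); offset now 39 = byte 4 bit 7; 9 bits remain
Read 6: bits[39:45] width=6 -> value=31 (bin 011111); offset now 45 = byte 5 bit 5; 3 bits remain

Answer: 134 2762 202 0 11 31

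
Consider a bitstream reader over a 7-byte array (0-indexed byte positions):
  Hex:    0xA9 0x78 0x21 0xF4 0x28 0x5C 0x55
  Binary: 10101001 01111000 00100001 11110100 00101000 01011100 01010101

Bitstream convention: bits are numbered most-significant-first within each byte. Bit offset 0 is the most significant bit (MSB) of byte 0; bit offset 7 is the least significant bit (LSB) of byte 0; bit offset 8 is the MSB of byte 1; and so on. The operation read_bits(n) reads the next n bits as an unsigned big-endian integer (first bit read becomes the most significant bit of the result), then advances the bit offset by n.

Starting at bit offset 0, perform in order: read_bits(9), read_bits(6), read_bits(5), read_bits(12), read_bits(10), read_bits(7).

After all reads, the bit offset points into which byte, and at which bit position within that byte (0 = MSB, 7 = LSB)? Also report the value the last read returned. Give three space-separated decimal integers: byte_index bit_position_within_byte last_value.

Read 1: bits[0:9] width=9 -> value=338 (bin 101010010); offset now 9 = byte 1 bit 1; 47 bits remain
Read 2: bits[9:15] width=6 -> value=60 (bin 111100); offset now 15 = byte 1 bit 7; 41 bits remain
Read 3: bits[15:20] width=5 -> value=2 (bin 00010); offset now 20 = byte 2 bit 4; 36 bits remain
Read 4: bits[20:32] width=12 -> value=500 (bin 000111110100); offset now 32 = byte 4 bit 0; 24 bits remain
Read 5: bits[32:42] width=10 -> value=161 (bin 0010100001); offset now 42 = byte 5 bit 2; 14 bits remain
Read 6: bits[42:49] width=7 -> value=56 (bin 0111000); offset now 49 = byte 6 bit 1; 7 bits remain

Answer: 6 1 56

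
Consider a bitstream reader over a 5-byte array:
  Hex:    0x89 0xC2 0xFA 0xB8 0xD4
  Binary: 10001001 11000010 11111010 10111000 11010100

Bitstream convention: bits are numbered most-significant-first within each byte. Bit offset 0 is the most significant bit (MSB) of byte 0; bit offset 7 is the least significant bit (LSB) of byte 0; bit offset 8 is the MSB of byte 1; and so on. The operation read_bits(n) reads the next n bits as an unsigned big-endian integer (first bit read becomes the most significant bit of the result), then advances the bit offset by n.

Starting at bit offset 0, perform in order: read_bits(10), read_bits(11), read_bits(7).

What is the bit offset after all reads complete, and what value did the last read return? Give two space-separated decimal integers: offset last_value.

Read 1: bits[0:10] width=10 -> value=551 (bin 1000100111); offset now 10 = byte 1 bit 2; 30 bits remain
Read 2: bits[10:21] width=11 -> value=95 (bin 00001011111); offset now 21 = byte 2 bit 5; 19 bits remain
Read 3: bits[21:28] width=7 -> value=43 (bin 0101011); offset now 28 = byte 3 bit 4; 12 bits remain

Answer: 28 43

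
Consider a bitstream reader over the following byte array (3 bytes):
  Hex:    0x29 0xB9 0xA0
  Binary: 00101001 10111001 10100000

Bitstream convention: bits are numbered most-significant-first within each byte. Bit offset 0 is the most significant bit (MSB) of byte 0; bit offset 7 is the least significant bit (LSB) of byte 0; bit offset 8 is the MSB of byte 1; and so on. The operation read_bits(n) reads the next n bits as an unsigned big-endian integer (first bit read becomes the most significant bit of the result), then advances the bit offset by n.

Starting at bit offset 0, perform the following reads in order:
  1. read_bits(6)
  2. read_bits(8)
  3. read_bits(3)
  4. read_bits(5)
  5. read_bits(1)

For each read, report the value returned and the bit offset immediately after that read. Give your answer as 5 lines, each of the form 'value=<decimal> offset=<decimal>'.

Read 1: bits[0:6] width=6 -> value=10 (bin 001010); offset now 6 = byte 0 bit 6; 18 bits remain
Read 2: bits[6:14] width=8 -> value=110 (bin 01101110); offset now 14 = byte 1 bit 6; 10 bits remain
Read 3: bits[14:17] width=3 -> value=3 (bin 011); offset now 17 = byte 2 bit 1; 7 bits remain
Read 4: bits[17:22] width=5 -> value=8 (bin 01000); offset now 22 = byte 2 bit 6; 2 bits remain
Read 5: bits[22:23] width=1 -> value=0 (bin 0); offset now 23 = byte 2 bit 7; 1 bits remain

Answer: value=10 offset=6
value=110 offset=14
value=3 offset=17
value=8 offset=22
value=0 offset=23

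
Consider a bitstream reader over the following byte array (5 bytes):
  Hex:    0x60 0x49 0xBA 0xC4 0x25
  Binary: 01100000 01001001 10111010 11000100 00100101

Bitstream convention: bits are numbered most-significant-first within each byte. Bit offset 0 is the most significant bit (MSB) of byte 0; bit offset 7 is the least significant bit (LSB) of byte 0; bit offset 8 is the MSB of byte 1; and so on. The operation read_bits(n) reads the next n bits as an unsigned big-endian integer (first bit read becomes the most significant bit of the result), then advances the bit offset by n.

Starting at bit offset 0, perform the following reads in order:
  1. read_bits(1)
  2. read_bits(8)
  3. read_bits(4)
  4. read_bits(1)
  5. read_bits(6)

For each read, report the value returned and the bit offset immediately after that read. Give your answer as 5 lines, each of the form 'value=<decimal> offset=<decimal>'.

Answer: value=0 offset=1
value=192 offset=9
value=9 offset=13
value=0 offset=14
value=27 offset=20

Derivation:
Read 1: bits[0:1] width=1 -> value=0 (bin 0); offset now 1 = byte 0 bit 1; 39 bits remain
Read 2: bits[1:9] width=8 -> value=192 (bin 11000000); offset now 9 = byte 1 bit 1; 31 bits remain
Read 3: bits[9:13] width=4 -> value=9 (bin 1001); offset now 13 = byte 1 bit 5; 27 bits remain
Read 4: bits[13:14] width=1 -> value=0 (bin 0); offset now 14 = byte 1 bit 6; 26 bits remain
Read 5: bits[14:20] width=6 -> value=27 (bin 011011); offset now 20 = byte 2 bit 4; 20 bits remain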